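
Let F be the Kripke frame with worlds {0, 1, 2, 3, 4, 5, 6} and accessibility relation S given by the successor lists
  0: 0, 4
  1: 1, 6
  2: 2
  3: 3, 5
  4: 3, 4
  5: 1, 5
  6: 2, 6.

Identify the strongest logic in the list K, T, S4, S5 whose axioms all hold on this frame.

Reflexive (axiom T): yes — every world is S-related to itself.
Transitive (axiom 4): no — 0 S 4 and 4 S 3, but not 0 S 3.
Euclidean (axiom 5): no — 0 S 4 and 0 S 0, but not 4 S 0.
So F validates K, T; S4 would additionally require S to be transitive. The strongest is T.

T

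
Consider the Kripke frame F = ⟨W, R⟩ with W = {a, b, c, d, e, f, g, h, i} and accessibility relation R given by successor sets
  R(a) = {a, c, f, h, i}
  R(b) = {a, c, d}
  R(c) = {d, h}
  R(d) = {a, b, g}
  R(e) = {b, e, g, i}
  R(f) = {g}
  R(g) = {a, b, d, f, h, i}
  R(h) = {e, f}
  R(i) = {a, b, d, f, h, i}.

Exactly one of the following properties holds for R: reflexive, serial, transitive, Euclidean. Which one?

Reflexive: no — b is not related to itself.
Serial: yes — every world has a successor (e.g. a R a).
Transitive: no — a R c and c R d, but not a R d.
Euclidean: no — a R c and a R f, but not c R f.
Only serial holds.

serial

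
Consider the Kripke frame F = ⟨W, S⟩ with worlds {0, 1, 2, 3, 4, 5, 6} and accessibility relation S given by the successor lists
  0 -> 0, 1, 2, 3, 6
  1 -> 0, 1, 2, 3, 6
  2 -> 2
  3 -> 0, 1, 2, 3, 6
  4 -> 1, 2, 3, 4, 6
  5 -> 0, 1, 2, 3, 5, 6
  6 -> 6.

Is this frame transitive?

Transitive: no — 4 S 1 and 1 S 0, but not 4 S 0.

No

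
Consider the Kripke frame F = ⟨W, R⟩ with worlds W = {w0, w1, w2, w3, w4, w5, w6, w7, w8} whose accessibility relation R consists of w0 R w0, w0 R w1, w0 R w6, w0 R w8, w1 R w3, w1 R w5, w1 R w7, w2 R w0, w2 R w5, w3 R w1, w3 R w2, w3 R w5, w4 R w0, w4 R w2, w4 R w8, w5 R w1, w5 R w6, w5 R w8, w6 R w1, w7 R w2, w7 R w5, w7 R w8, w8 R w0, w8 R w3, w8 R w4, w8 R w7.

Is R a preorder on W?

No

Reflexive: no — w1 is not related to itself.
Transitive: no — w0 R w1 and w1 R w3, but not w0 R w3.
So R is not a preorder.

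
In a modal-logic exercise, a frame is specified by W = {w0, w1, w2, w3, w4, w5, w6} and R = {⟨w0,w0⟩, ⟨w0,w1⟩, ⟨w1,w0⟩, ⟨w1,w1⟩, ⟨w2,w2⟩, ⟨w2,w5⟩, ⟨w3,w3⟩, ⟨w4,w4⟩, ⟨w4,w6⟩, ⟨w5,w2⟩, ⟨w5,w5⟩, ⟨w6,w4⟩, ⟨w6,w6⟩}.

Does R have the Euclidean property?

Yes

Euclidean: yes — any two successors of a common world are R-related.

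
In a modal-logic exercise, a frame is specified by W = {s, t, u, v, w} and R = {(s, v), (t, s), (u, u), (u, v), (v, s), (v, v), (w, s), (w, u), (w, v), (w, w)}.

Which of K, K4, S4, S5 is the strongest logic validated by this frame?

K

Transitive (axiom 4): no — t R s and s R v, but not t R v.
Reflexive (axiom T): no — s is not related to itself.
Euclidean (axiom 5): no — w R s and w R u, but not s R u.
So F validates K; K4 would additionally require R to be transitive. The strongest is K.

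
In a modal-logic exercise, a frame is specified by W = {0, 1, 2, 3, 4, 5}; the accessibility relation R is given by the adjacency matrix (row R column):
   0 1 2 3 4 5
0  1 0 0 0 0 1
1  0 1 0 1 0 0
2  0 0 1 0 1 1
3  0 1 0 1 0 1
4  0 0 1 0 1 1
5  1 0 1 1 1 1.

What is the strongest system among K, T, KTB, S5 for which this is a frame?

Reflexive (axiom T): yes — every world is R-related to itself.
Symmetric (axiom B): yes — every pair in R has its reverse in R.
Euclidean (axiom 5): no — 3 R 1 and 3 R 5, but not 1 R 5.
So F validates K, T, KTB; S5 would additionally require R to be Euclidean. The strongest is KTB.

KTB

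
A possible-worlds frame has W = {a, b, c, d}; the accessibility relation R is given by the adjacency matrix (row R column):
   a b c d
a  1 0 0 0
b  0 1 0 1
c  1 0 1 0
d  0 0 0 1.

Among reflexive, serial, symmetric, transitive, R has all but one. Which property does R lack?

Reflexive: yes — every world is R-related to itself.
Serial: yes — every world has a successor (e.g. a R a).
Symmetric: no — b R d but not d R b.
Transitive: yes — every two-step R-path is closed by a direct edge.
Only symmetric fails.

symmetric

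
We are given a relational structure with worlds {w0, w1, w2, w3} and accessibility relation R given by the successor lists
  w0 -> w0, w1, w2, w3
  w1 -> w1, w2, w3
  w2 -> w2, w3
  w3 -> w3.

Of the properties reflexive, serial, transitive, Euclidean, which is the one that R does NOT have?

Euclidean

Reflexive: yes — every world is R-related to itself.
Serial: yes — every world has a successor (e.g. w0 R w0).
Transitive: yes — every two-step R-path is closed by a direct edge.
Euclidean: no — w0 R w2 and w0 R w1, but not w2 R w1.
Only Euclidean fails.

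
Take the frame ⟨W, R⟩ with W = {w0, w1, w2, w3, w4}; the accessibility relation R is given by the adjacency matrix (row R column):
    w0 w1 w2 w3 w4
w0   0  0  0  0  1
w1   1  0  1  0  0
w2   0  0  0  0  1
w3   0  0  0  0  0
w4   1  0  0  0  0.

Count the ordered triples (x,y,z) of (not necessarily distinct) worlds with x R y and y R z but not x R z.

Enumerating: (w0,w4,w0), (w1,w0,w4), (w1,w2,w4), (w2,w4,w0), (w4,w0,w4).

5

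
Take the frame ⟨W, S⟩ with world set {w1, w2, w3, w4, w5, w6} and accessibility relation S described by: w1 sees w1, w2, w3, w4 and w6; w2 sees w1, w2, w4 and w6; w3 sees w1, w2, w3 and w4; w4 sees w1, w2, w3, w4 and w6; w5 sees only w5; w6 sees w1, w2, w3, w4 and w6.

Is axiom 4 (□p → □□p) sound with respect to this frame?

Axiom 4 corresponds to the accessibility relation being transitive.
Transitive: no — w2 S w1 and w1 S w3, but not w2 S w3.

No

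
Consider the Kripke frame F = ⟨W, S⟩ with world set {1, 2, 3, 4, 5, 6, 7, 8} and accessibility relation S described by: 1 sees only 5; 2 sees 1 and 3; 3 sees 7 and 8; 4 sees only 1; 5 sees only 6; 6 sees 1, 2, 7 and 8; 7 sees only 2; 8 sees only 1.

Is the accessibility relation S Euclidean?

No

Euclidean: no — 2 S 1 and 2 S 3, but not 1 S 3.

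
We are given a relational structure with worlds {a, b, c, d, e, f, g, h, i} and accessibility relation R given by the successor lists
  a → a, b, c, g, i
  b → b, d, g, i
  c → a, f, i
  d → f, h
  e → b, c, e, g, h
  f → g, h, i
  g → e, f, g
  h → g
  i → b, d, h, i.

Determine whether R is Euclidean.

No

Euclidean: no — a R b and a R c, but not b R c.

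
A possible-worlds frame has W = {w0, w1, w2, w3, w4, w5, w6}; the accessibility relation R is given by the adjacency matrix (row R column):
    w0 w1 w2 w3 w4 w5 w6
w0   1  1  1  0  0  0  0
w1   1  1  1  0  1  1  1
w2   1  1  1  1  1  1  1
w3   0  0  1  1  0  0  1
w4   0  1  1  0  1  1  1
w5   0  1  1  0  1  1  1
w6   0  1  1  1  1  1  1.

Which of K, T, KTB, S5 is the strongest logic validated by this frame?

Reflexive (axiom T): yes — every world is R-related to itself.
Symmetric (axiom B): yes — every pair in R has its reverse in R.
Euclidean (axiom 5): no — w1 R w0 and w1 R w4, but not w0 R w4.
So F validates K, T, KTB; S5 would additionally require R to be Euclidean. The strongest is KTB.

KTB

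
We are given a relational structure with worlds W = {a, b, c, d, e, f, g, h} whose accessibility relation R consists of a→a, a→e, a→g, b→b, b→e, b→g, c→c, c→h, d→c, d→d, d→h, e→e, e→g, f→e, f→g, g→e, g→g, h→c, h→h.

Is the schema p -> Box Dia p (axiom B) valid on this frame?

No

Axiom B corresponds to the accessibility relation being symmetric.
Symmetric: no — a R e but not e R a.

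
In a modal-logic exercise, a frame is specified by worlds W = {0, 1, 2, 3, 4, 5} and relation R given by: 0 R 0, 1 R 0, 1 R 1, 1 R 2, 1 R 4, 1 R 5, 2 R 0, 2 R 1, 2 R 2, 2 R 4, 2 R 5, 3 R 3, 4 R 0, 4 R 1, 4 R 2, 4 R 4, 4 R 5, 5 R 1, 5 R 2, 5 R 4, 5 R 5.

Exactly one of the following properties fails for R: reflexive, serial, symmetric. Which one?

Reflexive: yes — every world is R-related to itself.
Serial: yes — every world has a successor (e.g. 0 R 0).
Symmetric: no — 1 R 0 but not 0 R 1.
Only symmetric fails.

symmetric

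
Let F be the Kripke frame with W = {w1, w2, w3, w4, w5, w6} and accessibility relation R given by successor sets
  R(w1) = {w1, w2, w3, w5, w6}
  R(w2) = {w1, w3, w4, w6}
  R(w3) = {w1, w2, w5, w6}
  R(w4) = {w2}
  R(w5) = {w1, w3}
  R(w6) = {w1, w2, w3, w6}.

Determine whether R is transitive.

No

Transitive: no — w1 R w2 and w2 R w4, but not w1 R w4.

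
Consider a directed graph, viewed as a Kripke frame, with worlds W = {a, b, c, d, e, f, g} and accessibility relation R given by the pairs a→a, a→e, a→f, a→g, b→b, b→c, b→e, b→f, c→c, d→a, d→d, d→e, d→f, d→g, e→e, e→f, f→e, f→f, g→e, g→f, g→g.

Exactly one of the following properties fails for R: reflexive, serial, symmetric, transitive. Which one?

Reflexive: yes — every world is R-related to itself.
Serial: yes — every world has a successor (e.g. a R a).
Symmetric: no — a R e but not e R a.
Transitive: yes — every two-step R-path is closed by a direct edge.
Only symmetric fails.

symmetric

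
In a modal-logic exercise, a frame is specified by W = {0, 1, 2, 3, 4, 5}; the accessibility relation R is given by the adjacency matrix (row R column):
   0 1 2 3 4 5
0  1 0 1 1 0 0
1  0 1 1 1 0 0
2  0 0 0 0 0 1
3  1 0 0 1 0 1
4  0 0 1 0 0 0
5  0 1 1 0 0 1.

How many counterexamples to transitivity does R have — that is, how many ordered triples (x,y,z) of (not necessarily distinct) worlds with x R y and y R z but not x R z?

Enumerating: (0,2,5), (0,3,5), (1,2,5), (1,3,0), (1,3,5), (2,5,1), (2,5,2), (3,0,2), (3,5,1), (3,5,2), (4,2,5), (5,1,3).

12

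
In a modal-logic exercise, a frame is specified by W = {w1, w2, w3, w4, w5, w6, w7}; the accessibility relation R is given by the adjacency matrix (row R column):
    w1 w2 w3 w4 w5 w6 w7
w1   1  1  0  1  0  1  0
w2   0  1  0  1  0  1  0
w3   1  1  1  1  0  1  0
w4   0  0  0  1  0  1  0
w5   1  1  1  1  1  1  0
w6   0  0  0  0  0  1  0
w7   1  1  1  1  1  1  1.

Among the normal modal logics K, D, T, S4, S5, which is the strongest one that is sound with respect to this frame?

S4

Serial (axiom D): yes — every world has a successor (e.g. w1 R w1).
Reflexive (axiom T): yes — every world is R-related to itself.
Transitive (axiom 4): yes — every two-step R-path is closed by a direct edge.
Euclidean (axiom 5): no — w1 R w4 and w1 R w2, but not w4 R w2.
So F validates K, D, T, S4; S5 would additionally require R to be Euclidean. The strongest is S4.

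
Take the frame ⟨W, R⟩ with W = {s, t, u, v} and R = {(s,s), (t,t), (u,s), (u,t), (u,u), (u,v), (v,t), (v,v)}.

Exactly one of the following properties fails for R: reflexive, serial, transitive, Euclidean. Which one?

Reflexive: yes — every world is R-related to itself.
Serial: yes — every world has a successor (e.g. s R s).
Transitive: yes — every two-step R-path is closed by a direct edge.
Euclidean: no — u R s and u R t, but not s R t.
Only Euclidean fails.

Euclidean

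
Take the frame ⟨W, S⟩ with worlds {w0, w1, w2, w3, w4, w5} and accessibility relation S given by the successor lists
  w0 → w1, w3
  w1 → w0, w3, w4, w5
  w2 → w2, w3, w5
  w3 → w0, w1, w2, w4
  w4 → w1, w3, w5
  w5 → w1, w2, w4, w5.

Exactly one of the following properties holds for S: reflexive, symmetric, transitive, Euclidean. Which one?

symmetric

Reflexive: no — w0 is not related to itself.
Symmetric: yes — every pair in S has its reverse in S.
Transitive: no — w0 S w1 and w1 S w4, but not w0 S w4.
Euclidean: no — w1 S w0 and w1 S w4, but not w0 S w4.
Only symmetric holds.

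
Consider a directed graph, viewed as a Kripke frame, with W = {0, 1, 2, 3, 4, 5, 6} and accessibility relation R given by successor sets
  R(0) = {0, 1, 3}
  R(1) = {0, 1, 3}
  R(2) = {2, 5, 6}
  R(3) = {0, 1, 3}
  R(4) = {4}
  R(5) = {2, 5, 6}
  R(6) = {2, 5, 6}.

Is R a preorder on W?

Yes

Reflexive: yes — every world is R-related to itself.
Transitive: yes — every two-step R-path is closed by a direct edge.
So R is a preorder.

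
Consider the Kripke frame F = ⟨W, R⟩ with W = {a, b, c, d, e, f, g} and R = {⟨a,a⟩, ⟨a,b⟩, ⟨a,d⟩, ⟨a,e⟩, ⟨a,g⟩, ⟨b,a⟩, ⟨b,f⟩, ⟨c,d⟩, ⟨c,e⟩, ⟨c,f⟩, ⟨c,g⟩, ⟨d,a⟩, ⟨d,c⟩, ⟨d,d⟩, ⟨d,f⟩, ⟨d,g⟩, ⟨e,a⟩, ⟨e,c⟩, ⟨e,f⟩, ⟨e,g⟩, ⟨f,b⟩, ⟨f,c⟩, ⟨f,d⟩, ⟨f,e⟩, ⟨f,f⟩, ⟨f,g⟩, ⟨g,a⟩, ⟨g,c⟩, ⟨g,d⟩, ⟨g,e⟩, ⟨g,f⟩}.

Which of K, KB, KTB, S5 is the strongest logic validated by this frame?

KB

Symmetric (axiom B): yes — every pair in R has its reverse in R.
Reflexive (axiom T): no — b is not related to itself.
Euclidean (axiom 5): no — a R b and a R d, but not b R d.
So F validates K, KB; KTB would additionally require R to be reflexive. The strongest is KB.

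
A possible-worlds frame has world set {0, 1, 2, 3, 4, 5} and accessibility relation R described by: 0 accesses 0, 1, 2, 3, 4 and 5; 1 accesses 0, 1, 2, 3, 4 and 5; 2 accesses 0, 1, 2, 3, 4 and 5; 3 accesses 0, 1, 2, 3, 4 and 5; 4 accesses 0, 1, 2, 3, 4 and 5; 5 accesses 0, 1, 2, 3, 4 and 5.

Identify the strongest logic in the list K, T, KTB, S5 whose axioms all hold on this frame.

Reflexive (axiom T): yes — every world is R-related to itself.
Symmetric (axiom B): yes — every pair in R has its reverse in R.
Euclidean (axiom 5): yes — any two successors of a common world are R-related.
So F validates K, T, KTB, S5. The strongest is S5.

S5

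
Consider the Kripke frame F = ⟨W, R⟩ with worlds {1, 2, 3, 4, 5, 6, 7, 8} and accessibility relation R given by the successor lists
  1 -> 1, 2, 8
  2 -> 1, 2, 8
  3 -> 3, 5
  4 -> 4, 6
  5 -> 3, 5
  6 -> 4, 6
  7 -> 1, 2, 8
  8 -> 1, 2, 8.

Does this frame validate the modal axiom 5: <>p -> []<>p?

Yes

The schema 5 characterises exactly the Euclidean frames.
Euclidean: yes — any two successors of a common world are R-related.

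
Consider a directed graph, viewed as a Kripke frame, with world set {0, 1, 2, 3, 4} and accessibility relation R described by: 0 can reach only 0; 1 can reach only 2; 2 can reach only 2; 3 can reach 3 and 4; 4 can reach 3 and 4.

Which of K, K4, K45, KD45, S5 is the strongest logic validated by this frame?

Transitive (axiom 4): yes — every two-step R-path is closed by a direct edge.
Euclidean (axiom 5): yes — any two successors of a common world are R-related.
Serial (axiom D): yes — every world has a successor (e.g. 0 R 0).
Reflexive (axiom T): no — 1 is not related to itself.
So F validates K, K4, K45, KD45; S5 would additionally require R to be reflexive. The strongest is KD45.

KD45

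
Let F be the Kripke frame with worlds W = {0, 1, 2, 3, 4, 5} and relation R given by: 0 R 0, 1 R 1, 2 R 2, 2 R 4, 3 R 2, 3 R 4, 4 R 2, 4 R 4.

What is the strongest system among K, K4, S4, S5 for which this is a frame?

K4

Transitive (axiom 4): yes — every two-step R-path is closed by a direct edge.
Reflexive (axiom T): no — 3 is not related to itself.
Euclidean (axiom 5): yes — any two successors of a common world are R-related.
So F validates K, K4; S4 would additionally require R to be reflexive. The strongest is K4.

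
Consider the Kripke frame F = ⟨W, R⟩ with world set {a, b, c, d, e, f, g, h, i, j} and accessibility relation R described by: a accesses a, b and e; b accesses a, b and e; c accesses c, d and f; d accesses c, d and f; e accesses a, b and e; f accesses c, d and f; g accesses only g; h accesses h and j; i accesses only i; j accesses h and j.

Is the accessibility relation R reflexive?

Reflexive: yes — every world is R-related to itself.

Yes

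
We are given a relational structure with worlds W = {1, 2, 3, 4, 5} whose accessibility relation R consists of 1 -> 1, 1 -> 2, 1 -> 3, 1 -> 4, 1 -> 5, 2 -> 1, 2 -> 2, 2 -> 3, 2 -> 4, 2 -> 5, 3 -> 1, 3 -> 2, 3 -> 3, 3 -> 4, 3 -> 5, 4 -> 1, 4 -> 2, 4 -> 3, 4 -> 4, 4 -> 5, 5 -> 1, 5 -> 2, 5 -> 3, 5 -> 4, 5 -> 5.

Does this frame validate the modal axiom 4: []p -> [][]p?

The schema 4 characterises exactly the transitive frames.
Transitive: yes — every two-step R-path is closed by a direct edge.

Yes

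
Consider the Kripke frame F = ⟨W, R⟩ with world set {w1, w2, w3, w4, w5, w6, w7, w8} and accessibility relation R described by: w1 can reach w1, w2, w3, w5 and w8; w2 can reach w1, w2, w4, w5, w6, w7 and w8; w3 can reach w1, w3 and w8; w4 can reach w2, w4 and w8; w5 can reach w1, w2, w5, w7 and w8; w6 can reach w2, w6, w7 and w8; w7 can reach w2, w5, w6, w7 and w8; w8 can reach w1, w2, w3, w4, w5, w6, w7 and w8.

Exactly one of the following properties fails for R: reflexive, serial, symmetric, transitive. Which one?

Reflexive: yes — every world is R-related to itself.
Serial: yes — every world has a successor (e.g. w1 R w1).
Symmetric: yes — every pair in R has its reverse in R.
Transitive: no — w1 R w2 and w2 R w4, but not w1 R w4.
Only transitive fails.

transitive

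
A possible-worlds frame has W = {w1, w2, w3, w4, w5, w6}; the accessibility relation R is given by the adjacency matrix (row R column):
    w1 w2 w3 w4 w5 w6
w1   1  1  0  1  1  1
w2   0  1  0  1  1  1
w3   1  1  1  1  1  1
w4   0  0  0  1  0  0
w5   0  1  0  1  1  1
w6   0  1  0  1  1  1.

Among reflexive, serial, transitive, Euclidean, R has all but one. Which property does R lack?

Euclidean

Reflexive: yes — every world is R-related to itself.
Serial: yes — every world has a successor (e.g. w1 R w1).
Transitive: yes — every two-step R-path is closed by a direct edge.
Euclidean: no — w1 R w4 and w1 R w2, but not w4 R w2.
Only Euclidean fails.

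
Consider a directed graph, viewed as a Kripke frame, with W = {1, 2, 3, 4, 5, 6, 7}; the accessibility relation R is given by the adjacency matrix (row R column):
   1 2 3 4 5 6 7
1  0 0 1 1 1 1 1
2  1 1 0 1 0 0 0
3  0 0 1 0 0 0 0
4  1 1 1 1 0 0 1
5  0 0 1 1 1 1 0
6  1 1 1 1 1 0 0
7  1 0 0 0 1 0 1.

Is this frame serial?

Serial: yes — every world has a successor (e.g. 1 R 3).

Yes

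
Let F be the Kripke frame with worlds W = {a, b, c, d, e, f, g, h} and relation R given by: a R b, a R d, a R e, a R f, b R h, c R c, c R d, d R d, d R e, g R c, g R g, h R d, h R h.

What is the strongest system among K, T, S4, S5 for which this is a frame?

K

Reflexive (axiom T): no — a is not related to itself.
Transitive (axiom 4): no — a R b and b R h, but not a R h.
Euclidean (axiom 5): no — a R b and a R d, but not b R d.
So F validates K; T would additionally require R to be reflexive. The strongest is K.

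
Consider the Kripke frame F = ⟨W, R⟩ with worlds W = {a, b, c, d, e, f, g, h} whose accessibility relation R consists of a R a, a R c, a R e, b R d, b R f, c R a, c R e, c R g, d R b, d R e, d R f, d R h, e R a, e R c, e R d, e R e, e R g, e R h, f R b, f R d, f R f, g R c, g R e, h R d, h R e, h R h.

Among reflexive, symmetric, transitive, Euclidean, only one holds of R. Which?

symmetric

Reflexive: no — b is not related to itself.
Symmetric: yes — every pair in R has its reverse in R.
Transitive: no — a R c and c R g, but not a R g.
Euclidean: no — c R a and c R g, but not a R g.
Only symmetric holds.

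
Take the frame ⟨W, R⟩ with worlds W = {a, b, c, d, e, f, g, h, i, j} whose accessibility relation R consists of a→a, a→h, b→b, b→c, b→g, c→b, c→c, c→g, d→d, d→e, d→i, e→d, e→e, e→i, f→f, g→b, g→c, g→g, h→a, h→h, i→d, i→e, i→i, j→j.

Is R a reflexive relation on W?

Reflexive: yes — every world is R-related to itself.

Yes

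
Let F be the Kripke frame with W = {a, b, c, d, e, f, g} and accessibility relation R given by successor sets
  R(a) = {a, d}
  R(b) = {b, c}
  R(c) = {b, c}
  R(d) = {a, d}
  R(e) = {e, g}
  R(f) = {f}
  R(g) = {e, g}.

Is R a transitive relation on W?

Yes

Transitive: yes — every two-step R-path is closed by a direct edge.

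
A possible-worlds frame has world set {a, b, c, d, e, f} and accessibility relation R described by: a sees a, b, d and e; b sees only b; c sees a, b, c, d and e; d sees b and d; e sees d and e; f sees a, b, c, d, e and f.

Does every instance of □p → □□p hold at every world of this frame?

No

By correspondence theory, 4 is valid on a frame iff R is transitive.
Transitive: no — e R d and d R b, but not e R b.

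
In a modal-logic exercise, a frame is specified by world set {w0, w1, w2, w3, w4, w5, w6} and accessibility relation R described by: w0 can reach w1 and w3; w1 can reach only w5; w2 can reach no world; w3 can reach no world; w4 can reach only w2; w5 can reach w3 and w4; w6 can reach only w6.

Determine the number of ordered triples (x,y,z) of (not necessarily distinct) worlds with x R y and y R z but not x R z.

4

Enumerating: (w0,w1,w5), (w1,w5,w3), (w1,w5,w4), (w5,w4,w2).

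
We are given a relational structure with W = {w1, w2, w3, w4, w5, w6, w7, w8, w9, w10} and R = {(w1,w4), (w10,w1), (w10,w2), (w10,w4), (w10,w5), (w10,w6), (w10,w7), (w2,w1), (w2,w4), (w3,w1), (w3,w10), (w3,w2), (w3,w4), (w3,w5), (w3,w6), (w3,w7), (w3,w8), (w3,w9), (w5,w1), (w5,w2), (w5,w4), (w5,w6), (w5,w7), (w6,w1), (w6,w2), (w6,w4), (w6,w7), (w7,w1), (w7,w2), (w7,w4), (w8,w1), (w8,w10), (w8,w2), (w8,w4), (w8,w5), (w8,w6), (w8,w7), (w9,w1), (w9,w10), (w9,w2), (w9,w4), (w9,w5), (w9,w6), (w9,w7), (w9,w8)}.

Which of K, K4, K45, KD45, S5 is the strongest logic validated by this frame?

Transitive (axiom 4): yes — every two-step R-path is closed by a direct edge.
Euclidean (axiom 5): no — w10 R w1 and w10 R w2, but not w1 R w2.
Serial (axiom D): no — w4 has no R-successor.
Reflexive (axiom T): no — w1 is not related to itself.
So F validates K, K4; K45 would additionally require R to be Euclidean. The strongest is K4.

K4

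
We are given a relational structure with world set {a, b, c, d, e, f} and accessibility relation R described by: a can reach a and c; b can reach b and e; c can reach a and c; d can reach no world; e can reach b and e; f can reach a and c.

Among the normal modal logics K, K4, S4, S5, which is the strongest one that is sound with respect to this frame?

Transitive (axiom 4): yes — every two-step R-path is closed by a direct edge.
Reflexive (axiom T): no — d is not related to itself.
Euclidean (axiom 5): yes — any two successors of a common world are R-related.
So F validates K, K4; S4 would additionally require R to be reflexive. The strongest is K4.

K4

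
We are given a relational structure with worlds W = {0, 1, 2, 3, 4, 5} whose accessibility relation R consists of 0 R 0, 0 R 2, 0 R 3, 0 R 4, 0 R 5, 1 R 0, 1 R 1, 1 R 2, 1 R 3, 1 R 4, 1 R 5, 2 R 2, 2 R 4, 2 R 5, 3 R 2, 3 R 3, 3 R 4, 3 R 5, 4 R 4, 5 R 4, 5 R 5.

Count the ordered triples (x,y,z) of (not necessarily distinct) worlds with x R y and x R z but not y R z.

35

Enumerating: (0,2,0), (0,2,3), (0,3,0), (0,4,0), (0,4,2), (0,4,3), (0,4,5), (0,5,0), (0,5,2), (0,5,3), (1,0,1), (1,2,0), … and 23 more.
Total: 35.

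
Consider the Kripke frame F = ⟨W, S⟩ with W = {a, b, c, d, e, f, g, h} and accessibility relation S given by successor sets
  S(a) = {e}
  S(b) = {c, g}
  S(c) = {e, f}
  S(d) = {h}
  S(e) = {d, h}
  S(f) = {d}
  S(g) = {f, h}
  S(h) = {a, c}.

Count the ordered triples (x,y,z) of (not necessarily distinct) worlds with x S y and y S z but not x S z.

Enumerating: (a,e,d), (a,e,h), (b,c,e), (b,c,f), (b,g,f), (b,g,h), (c,e,d), (c,e,h), (c,f,d), (d,h,a), (d,h,c), (e,h,a), … and 8 more.
Total: 20.

20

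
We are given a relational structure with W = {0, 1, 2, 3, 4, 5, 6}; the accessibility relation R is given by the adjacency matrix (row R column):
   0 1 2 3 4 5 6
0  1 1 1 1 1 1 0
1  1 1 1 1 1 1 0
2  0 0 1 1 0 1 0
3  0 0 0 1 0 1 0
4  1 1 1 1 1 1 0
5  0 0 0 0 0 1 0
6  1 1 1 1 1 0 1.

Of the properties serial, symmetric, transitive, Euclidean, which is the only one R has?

Serial: yes — every world has a successor (e.g. 0 R 0).
Symmetric: no — 0 R 2 but not 2 R 0.
Transitive: no — 6 R 0 and 0 R 5, but not 6 R 5.
Euclidean: no — 0 R 2 and 0 R 1, but not 2 R 1.
Only serial holds.

serial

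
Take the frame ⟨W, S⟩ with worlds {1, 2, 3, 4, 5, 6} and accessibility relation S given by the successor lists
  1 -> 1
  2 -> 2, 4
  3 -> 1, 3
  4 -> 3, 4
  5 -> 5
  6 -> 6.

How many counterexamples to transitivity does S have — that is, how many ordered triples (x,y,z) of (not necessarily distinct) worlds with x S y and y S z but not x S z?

2

Enumerating: (2,4,3), (4,3,1).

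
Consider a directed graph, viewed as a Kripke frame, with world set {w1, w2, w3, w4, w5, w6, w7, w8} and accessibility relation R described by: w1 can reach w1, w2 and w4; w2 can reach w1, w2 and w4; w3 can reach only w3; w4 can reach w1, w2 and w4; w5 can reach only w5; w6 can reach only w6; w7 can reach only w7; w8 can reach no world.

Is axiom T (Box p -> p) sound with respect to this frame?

No

Axiom T corresponds to the accessibility relation being reflexive.
Reflexive: no — w8 is not related to itself.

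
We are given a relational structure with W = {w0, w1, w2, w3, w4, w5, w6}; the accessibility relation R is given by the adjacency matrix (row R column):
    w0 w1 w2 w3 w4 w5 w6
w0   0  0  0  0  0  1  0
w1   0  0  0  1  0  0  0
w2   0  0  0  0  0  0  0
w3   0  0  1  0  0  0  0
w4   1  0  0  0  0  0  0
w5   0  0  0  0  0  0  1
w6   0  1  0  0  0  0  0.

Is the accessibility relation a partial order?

Reflexive: no — w0 is not related to itself.
Transitive: no — w0 R w5 and w5 R w6, but not w0 R w6.
Antisymmetric: yes — no distinct pair is related both ways.
So R is not a partial order.

No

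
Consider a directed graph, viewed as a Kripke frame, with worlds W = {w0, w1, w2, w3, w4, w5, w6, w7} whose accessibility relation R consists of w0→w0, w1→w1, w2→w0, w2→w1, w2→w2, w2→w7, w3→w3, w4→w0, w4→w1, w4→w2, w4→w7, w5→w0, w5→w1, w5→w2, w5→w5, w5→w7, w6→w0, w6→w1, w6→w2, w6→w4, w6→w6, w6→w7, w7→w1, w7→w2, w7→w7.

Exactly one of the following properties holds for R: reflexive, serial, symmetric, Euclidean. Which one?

Reflexive: no — w4 is not related to itself.
Serial: yes — every world has a successor (e.g. w0 R w0).
Symmetric: no — w2 R w0 but not w0 R w2.
Euclidean: no — w2 R w0 and w2 R w1, but not w0 R w1.
Only serial holds.

serial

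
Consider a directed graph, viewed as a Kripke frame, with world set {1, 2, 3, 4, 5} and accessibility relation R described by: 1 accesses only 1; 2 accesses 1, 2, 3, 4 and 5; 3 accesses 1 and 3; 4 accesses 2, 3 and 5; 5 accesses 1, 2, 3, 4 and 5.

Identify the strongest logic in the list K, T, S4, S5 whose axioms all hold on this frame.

K

Reflexive (axiom T): no — 4 is not related to itself.
Transitive (axiom 4): no — 4 R 2 and 2 R 1, but not 4 R 1.
Euclidean (axiom 5): no — 2 R 1 and 2 R 3, but not 1 R 3.
So F validates K; T would additionally require R to be reflexive. The strongest is K.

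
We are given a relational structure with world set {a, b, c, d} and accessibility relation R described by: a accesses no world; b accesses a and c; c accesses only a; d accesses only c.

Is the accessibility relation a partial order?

Reflexive: no — a is not related to itself.
Transitive: no — d R c and c R a, but not d R a.
Antisymmetric: yes — no distinct pair is related both ways.
So R is not a partial order.

No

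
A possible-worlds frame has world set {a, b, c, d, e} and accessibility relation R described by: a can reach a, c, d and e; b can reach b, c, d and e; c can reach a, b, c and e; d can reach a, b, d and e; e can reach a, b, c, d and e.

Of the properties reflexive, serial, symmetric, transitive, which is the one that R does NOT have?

Reflexive: yes — every world is R-related to itself.
Serial: yes — every world has a successor (e.g. a R a).
Symmetric: yes — every pair in R has its reverse in R.
Transitive: no — a R c and c R b, but not a R b.
Only transitive fails.

transitive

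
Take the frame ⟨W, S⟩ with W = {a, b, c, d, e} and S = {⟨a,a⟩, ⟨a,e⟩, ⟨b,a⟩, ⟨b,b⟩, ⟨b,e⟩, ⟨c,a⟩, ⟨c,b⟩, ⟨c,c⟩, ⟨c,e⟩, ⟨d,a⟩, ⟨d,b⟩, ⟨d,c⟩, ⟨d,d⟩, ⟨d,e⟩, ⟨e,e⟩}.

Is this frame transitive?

Yes

Transitive: yes — every two-step S-path is closed by a direct edge.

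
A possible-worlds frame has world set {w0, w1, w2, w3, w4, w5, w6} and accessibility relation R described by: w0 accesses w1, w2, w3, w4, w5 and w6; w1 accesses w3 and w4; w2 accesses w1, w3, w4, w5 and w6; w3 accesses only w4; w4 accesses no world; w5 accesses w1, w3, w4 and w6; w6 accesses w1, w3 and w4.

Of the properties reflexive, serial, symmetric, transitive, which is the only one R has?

Reflexive: no — w0 is not related to itself.
Serial: no — w4 has no R-successor.
Symmetric: no — w0 R w1 but not w1 R w0.
Transitive: yes — every two-step R-path is closed by a direct edge.
Only transitive holds.

transitive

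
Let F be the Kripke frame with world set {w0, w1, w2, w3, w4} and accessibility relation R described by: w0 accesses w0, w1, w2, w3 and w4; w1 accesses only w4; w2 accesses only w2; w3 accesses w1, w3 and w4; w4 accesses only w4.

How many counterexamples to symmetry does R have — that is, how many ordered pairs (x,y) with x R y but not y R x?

7

Enumerating: (w0,w1), (w0,w2), (w0,w3), (w0,w4), (w1,w4), (w3,w1), (w3,w4).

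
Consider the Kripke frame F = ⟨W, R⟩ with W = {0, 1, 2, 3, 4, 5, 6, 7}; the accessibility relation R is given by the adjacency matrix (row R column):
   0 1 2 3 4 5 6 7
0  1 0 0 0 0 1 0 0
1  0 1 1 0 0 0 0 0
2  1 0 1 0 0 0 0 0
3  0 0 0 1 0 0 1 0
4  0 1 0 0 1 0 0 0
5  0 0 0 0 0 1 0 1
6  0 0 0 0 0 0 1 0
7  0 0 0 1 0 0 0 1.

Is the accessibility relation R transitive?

No

Transitive: no — 0 R 5 and 5 R 7, but not 0 R 7.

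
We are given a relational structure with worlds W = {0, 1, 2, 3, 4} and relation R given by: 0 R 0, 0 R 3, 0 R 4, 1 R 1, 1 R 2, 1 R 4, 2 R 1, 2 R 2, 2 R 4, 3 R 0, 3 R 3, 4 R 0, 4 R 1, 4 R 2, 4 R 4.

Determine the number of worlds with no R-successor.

R is serial; there are no such worlds.

0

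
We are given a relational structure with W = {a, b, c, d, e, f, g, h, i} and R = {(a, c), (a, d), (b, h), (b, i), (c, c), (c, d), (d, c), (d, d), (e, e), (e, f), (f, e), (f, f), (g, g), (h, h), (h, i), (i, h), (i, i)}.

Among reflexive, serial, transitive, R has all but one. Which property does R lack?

Reflexive: no — a is not related to itself.
Serial: yes — every world has a successor (e.g. a R c).
Transitive: yes — every two-step R-path is closed by a direct edge.
Only reflexive fails.

reflexive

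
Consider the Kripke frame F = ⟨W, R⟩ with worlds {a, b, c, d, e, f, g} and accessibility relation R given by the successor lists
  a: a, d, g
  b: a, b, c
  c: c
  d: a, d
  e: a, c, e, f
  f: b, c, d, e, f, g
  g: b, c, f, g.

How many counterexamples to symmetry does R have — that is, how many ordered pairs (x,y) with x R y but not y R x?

10

Enumerating: (a,g), (b,a), (b,c), (e,a), (e,c), (f,b), (f,c), (f,d), (g,b), (g,c).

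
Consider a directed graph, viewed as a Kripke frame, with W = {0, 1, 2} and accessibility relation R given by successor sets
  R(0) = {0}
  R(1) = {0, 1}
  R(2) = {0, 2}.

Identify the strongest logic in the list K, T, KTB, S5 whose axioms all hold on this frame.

Reflexive (axiom T): yes — every world is R-related to itself.
Symmetric (axiom B): no — 1 R 0 but not 0 R 1.
Euclidean (axiom 5): no — 1 R 0 and 1 R 1, but not 0 R 1.
So F validates K, T; KTB would additionally require R to be symmetric. The strongest is T.

T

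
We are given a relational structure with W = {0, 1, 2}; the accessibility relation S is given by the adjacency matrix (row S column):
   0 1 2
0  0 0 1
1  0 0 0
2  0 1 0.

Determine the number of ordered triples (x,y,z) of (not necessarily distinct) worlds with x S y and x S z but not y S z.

2

Enumerating: (0,2,2), (2,1,1).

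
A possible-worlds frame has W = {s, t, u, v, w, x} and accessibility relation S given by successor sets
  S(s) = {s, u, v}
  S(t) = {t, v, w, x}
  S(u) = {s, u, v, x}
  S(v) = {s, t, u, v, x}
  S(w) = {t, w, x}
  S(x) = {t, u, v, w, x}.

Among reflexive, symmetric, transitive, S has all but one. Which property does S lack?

Reflexive: yes — every world is S-related to itself.
Symmetric: yes — every pair in S has its reverse in S.
Transitive: no — s S u and u S x, but not s S x.
Only transitive fails.

transitive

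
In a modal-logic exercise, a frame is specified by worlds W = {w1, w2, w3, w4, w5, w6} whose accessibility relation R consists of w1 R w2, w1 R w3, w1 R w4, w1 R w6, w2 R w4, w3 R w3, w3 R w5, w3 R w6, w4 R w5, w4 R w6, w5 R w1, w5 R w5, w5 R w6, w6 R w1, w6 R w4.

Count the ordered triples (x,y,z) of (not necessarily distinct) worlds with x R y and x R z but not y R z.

25

Enumerating: (w1,w2,w2), (w1,w2,w3), (w1,w2,w6), (w1,w3,w2), (w1,w3,w4), (w1,w4,w2), (w1,w4,w3), (w1,w4,w4), (w1,w6,w2), (w1,w6,w3), (w1,w6,w6), (w2,w4,w4), … and 13 more.
Total: 25.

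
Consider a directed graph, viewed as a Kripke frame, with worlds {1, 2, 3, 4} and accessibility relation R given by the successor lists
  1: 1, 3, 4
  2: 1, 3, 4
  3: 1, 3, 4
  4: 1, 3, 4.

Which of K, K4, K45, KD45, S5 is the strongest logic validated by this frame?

Transitive (axiom 4): yes — every two-step R-path is closed by a direct edge.
Euclidean (axiom 5): yes — any two successors of a common world are R-related.
Serial (axiom D): yes — every world has a successor (e.g. 1 R 1).
Reflexive (axiom T): no — 2 is not related to itself.
So F validates K, K4, K45, KD45; S5 would additionally require R to be reflexive. The strongest is KD45.

KD45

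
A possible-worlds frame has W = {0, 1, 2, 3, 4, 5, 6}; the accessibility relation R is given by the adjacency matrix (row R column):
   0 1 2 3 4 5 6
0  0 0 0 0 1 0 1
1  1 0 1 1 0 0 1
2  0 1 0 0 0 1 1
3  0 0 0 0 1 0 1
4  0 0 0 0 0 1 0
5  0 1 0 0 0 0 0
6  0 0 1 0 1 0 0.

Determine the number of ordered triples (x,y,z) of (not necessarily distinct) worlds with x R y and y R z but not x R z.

23

Enumerating: (0,4,5), (0,6,2), (1,0,4), (1,2,1), (1,2,5), (1,3,4), (1,6,4), (2,1,0), (2,1,2), (2,1,3), (2,6,2), (2,6,4), … and 11 more.
Total: 23.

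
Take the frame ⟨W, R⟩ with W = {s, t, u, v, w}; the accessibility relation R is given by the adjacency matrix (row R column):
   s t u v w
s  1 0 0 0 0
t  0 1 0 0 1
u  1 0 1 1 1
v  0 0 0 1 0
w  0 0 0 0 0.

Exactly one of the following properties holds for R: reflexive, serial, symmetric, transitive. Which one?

Reflexive: no — w is not related to itself.
Serial: no — w has no R-successor.
Symmetric: no — t R w but not w R t.
Transitive: yes — every two-step R-path is closed by a direct edge.
Only transitive holds.

transitive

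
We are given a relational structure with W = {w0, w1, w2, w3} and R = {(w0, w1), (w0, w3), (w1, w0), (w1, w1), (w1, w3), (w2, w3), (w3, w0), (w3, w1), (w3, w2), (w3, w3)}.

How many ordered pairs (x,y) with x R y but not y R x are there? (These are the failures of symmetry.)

0

R is symmetric; there are no such tuples.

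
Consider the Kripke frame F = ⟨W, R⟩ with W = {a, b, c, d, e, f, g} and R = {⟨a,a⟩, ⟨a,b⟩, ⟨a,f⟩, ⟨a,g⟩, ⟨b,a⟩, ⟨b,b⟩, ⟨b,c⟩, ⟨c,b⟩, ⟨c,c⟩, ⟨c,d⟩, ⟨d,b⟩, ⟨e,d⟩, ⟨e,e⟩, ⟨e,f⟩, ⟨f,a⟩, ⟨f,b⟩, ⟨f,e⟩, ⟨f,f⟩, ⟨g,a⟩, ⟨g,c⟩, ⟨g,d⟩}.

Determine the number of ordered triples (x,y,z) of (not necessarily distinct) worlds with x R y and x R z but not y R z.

26

Enumerating: (a,b,f), (a,b,g), (a,f,g), (a,g,b), (a,g,f), (a,g,g), (b,a,c), (b,c,a), (c,b,d), (c,d,c), (c,d,d), (e,d,d), … and 14 more.
Total: 26.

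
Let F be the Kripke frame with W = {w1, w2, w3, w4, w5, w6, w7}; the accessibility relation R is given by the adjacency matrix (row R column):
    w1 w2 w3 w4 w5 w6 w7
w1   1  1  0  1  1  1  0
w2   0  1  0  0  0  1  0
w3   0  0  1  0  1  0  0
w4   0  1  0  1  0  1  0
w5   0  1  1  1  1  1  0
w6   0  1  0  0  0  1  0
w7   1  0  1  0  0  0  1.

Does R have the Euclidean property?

No

Euclidean: no — w1 R w2 and w1 R w4, but not w2 R w4.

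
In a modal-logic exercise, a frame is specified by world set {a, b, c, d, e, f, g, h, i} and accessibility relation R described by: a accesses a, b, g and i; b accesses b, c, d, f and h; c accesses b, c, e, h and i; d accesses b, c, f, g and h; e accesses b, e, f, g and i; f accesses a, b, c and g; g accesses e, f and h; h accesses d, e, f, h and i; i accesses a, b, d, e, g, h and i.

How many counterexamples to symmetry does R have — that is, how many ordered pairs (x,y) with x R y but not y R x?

Enumerating: (a,b), (a,g), (b,h), (c,e), (c,h), (c,i), (d,c), (d,f), (d,g), (e,b), (e,f), (f,a), … and 7 more.
Total: 19.

19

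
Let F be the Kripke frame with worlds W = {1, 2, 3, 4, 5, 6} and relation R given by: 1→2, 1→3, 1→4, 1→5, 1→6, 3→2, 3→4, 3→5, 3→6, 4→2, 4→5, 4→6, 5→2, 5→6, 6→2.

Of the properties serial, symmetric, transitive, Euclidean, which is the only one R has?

transitive

Serial: no — 2 has no R-successor.
Symmetric: no — 1 R 2 but not 2 R 1.
Transitive: yes — every two-step R-path is closed by a direct edge.
Euclidean: no — 1 R 2 and 1 R 3, but not 2 R 3.
Only transitive holds.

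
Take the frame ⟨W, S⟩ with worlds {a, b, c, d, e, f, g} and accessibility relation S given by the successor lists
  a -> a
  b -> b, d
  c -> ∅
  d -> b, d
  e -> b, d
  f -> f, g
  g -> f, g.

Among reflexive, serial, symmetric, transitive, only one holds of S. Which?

Reflexive: no — c is not related to itself.
Serial: no — c has no S-successor.
Symmetric: no — e S b but not b S e.
Transitive: yes — every two-step S-path is closed by a direct edge.
Only transitive holds.

transitive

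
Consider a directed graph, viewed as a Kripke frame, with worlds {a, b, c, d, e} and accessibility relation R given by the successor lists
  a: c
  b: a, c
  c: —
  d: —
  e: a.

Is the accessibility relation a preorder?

Reflexive: no — a is not related to itself.
Transitive: no — e R a and a R c, but not e R c.
So R is not a preorder.

No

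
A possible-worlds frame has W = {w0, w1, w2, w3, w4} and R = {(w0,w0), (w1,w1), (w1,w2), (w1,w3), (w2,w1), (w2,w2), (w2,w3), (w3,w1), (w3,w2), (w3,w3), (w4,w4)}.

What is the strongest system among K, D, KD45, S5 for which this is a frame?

S5

Serial (axiom D): yes — every world has a successor (e.g. w0 R w0).
Euclidean (axiom 5): yes — any two successors of a common world are R-related.
Transitive (axiom 4): yes — every two-step R-path is closed by a direct edge.
Reflexive (axiom T): yes — every world is R-related to itself.
So F validates K, D, KD45, S5. The strongest is S5.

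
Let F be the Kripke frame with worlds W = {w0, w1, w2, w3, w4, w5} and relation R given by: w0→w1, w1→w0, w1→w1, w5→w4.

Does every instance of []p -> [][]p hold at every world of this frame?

No

By correspondence theory, 4 is valid on a frame iff R is transitive.
Transitive: no — w0 R w1 and w1 R w0, but not w0 R w0.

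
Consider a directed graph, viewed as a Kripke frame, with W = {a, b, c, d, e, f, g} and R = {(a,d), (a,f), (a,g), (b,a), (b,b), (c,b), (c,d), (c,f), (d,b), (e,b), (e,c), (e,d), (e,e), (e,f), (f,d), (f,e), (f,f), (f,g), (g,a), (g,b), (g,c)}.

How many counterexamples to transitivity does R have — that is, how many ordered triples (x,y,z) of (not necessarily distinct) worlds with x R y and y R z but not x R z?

Enumerating: (a,d,b), (a,f,e), (a,g,a), (a,g,b), (a,g,c), (b,a,d), (b,a,f), (b,a,g), (c,b,a), (c,f,e), (c,f,g), (d,b,a), … and 13 more.
Total: 25.

25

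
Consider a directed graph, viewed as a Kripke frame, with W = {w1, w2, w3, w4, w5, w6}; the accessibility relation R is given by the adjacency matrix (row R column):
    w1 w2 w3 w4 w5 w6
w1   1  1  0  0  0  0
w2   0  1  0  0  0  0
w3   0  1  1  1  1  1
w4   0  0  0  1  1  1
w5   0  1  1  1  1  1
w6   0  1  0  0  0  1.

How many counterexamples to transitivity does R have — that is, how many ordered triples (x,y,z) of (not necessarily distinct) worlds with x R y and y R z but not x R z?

3

Enumerating: (w4,w5,w2), (w4,w5,w3), (w4,w6,w2).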